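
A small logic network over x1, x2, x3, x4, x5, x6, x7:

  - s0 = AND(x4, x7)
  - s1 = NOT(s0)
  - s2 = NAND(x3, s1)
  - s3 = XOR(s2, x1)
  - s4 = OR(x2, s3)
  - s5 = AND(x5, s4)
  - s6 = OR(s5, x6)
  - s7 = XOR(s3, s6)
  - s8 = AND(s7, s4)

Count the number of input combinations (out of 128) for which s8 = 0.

s8 = AND(s7, s4) must be 0, so at least one of s7, s4 is 0.
Enumerating the 128 input combinations, 88 give s8 = 0 and 40 give s8 = 1.

88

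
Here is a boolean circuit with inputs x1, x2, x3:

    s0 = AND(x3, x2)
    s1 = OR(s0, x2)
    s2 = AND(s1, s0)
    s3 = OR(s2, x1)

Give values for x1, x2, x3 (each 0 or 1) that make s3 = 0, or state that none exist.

x1=0 x2=0 x3=0

s3 = OR(s2, x1) must be 0, so both s2 = 0 and x1 = 0.
s2 = AND(s1, s0) must be 0, so at least one of s1, s0 is 0.
Check with x1=0 x2=0 x3=0:
s0 = AND(x3, x2) = AND(0, 0) = 0
s1 = OR(s0, x2) = OR(0, 0) = 0
s2 = AND(s1, s0) = AND(0, 0) = 0
s3 = OR(s2, x1) = OR(0, 0) = 0
So s3 = 0 as required.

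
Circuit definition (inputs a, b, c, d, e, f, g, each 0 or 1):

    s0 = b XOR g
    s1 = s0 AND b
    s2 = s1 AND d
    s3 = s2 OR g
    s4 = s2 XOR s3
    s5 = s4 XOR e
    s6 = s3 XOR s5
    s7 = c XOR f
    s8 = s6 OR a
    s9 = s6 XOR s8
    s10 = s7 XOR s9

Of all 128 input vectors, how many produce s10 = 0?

64

s10 = s7 XOR s9 must be 0, so s7 and s9 are equal.
Enumerating the 128 input combinations, 64 give s10 = 0 and 64 give s10 = 1.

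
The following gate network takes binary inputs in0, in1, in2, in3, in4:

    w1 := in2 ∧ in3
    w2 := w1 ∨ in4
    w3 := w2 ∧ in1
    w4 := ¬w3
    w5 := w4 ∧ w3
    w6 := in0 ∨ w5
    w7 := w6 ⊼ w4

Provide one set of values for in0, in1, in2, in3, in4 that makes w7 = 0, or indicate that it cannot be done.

in0=1 in1=0 in2=0 in3=1 in4=1

w7 = w6 ⊼ w4 must be 0, so both w6 = 1 and w4 = 1.
w6 = in0 ∨ w5 must be 1, so at least one of in0, w5 is 1.
Check with in0=1 in1=0 in2=0 in3=1 in4=1:
w1 = in2 ∧ in3 = 0 ∧ 1 = 0
w2 = w1 ∨ in4 = 0 ∨ 1 = 1
w3 = w2 ∧ in1 = 1 ∧ 0 = 0
w4 = ¬w3 = ¬0 = 1
w5 = w4 ∧ w3 = 1 ∧ 0 = 0
w6 = in0 ∨ w5 = 1 ∨ 0 = 1
w7 = w6 ⊼ w4 = 1 ⊼ 1 = 0
So w7 = 0 as required.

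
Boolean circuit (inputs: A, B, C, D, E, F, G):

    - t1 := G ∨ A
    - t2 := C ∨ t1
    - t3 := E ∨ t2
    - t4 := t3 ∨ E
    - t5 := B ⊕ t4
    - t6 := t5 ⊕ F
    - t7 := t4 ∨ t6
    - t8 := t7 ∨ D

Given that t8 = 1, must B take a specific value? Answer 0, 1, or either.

Both values of B occur among assignments with t8 = 1:
  B=0: A=0, B=0, C=0, D=0, E=0, F=0, G=1
  B=1: A=0, B=1, C=0, D=0, E=0, F=0, G=0

either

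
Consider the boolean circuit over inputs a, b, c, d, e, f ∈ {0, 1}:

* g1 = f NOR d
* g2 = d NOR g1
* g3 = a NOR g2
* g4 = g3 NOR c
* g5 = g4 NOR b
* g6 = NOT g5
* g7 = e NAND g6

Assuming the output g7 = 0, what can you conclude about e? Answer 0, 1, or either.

1

g7 = e NAND g6 must be 0, so both e = 1 and g6 = 1.
g6 = NOT g5 must be 1, so g5 = 0.
Every assignment with g7 = 0 has e = 1; there are 21 such assignment(s).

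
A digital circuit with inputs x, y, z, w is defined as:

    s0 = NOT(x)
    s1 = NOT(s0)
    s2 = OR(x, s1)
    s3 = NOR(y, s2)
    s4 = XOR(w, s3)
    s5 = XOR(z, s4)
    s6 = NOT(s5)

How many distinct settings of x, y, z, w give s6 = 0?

s6 = NOT(s5) must be 0, so s5 = 1.
s5 = XOR(z, s4) must be 1, so z and s4 differ.
Enumerating the 16 input combinations, 8 give s6 = 0 and 8 give s6 = 1.

8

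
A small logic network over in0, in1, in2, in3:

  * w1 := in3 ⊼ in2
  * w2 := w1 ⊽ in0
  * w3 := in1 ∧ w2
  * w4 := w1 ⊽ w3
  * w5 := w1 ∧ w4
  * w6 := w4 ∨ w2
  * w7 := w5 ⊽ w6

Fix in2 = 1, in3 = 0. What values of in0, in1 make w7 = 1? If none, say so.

in0=1, in1=0

w7 = w5 ⊽ w6 must be 1, so both w5 = 0 and w6 = 0.
w5 = w1 ∧ w4 must be 0, so at least one of w1, w4 is 0.
Check with in2 = 1, in3 = 0 and in0=1, in1=0:
w1 = in3 ⊼ in2 = 0 ⊼ 1 = 1
w2 = w1 ⊽ in0 = 1 ⊽ 1 = 0
w3 = in1 ∧ w2 = 0 ∧ 0 = 0
w4 = w1 ⊽ w3 = 1 ⊽ 0 = 0
w5 = w1 ∧ w4 = 1 ∧ 0 = 0
w6 = w4 ∨ w2 = 0 ∨ 0 = 0
w7 = w5 ⊽ w6 = 0 ⊽ 0 = 1
So w7 = 1.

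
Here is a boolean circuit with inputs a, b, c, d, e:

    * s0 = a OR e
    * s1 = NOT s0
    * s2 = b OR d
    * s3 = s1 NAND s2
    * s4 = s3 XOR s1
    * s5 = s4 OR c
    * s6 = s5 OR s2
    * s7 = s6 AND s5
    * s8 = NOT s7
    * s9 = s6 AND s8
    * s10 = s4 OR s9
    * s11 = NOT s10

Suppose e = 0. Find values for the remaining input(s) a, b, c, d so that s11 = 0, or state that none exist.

s11 = NOT s10 must be 0, so s10 = 1.
s10 = s4 OR s9 must be 1, so at least one of s4, s9 is 1.
Check with e = 0 and a=1, b=1, c=1, d=1:
s0 = a OR e = 1 OR 0 = 1
s1 = NOT s0 = NOT 1 = 0
s2 = b OR d = 1 OR 1 = 1
s3 = s1 NAND s2 = 0 NAND 1 = 1
s4 = s3 XOR s1 = 1 XOR 0 = 1
s5 = s4 OR c = 1 OR 1 = 1
s6 = s5 OR s2 = 1 OR 1 = 1
s7 = s6 AND s5 = 1 AND 1 = 1
s8 = NOT s7 = NOT 1 = 0
s9 = s6 AND s8 = 1 AND 0 = 0
s10 = s4 OR s9 = 1 OR 0 = 1
s11 = NOT s10 = NOT 1 = 0
So s11 = 0.

a=1, b=1, c=1, d=1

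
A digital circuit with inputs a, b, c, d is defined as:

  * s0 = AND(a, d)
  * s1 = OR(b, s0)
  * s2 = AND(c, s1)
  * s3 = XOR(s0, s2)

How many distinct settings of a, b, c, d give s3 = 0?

s3 = XOR(s0, s2) must be 0, so s0 and s2 are equal.
Enumerating the 16 input combinations, 11 give s3 = 0 and 5 give s3 = 1.

11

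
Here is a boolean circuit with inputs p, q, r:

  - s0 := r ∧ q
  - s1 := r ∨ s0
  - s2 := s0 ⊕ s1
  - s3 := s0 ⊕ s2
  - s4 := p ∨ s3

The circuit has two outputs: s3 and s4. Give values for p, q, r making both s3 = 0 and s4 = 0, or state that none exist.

Check with p=0 q=1 r=0:
s0 = r ∧ q = 0 ∧ 1 = 0
s1 = r ∨ s0 = 0 ∨ 0 = 0
s2 = s0 ⊕ s1 = 0 ⊕ 0 = 0
s3 = s0 ⊕ s2 = 0 ⊕ 0 = 0
s4 = p ∨ s3 = 0 ∨ 0 = 0
So s3 = 0 and s4 = 0.

p=0 q=1 r=0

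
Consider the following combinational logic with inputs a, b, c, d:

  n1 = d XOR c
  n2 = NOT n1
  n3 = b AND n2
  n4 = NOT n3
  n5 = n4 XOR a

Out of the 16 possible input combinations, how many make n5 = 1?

8

n5 = n4 XOR a must be 1, so n4 and a differ.
Enumerating the 16 input combinations, 8 give n5 = 1 and 8 give n5 = 0.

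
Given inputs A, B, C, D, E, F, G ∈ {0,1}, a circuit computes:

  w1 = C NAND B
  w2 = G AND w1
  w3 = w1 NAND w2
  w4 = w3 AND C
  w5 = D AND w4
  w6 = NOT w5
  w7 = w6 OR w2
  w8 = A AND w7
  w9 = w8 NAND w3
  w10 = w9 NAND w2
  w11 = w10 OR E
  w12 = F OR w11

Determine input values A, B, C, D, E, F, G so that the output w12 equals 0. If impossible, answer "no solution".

w12 = F OR w11 must be 0, so both F = 0 and w11 = 0.
w11 = w10 OR E must be 0, so both w10 = 0 and E = 0.
w10 = w9 NAND w2 must be 0, so both w9 = 1 and w2 = 1.
Check with A=1, B=0, C=0, D=0, E=0, F=0, G=1:
w1 = C NAND B = 0 NAND 0 = 1
w2 = G AND w1 = 1 AND 1 = 1
w3 = w1 NAND w2 = 1 NAND 1 = 0
w4 = w3 AND C = 0 AND 0 = 0
w5 = D AND w4 = 0 AND 0 = 0
w6 = NOT w5 = NOT 0 = 1
w7 = w6 OR w2 = 1 OR 1 = 1
w8 = A AND w7 = 1 AND 1 = 1
w9 = w8 NAND w3 = 1 NAND 0 = 1
w10 = w9 NAND w2 = 1 NAND 1 = 0
w11 = w10 OR E = 0 OR 0 = 0
w12 = F OR w11 = 0 OR 0 = 0
So w12 = 0 as required.

A=1, B=0, C=0, D=0, E=0, F=0, G=1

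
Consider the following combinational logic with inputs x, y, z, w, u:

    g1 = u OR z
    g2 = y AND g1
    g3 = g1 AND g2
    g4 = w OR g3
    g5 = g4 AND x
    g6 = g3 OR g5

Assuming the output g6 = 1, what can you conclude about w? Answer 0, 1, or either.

either

Both values of w occur among assignments with g6 = 1:
  w=0: x=0, y=1, z=0, w=0, u=1
  w=1: x=0, y=1, z=0, w=1, u=1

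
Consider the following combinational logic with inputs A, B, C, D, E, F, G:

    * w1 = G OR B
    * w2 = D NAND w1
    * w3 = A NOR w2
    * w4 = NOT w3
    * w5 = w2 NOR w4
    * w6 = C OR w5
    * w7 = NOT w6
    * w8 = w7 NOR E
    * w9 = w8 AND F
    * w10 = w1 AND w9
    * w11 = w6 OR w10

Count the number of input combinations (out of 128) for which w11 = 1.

76

w11 = w6 OR w10 must be 1, so at least one of w6, w10 is 1.
Enumerating the 128 input combinations, 76 give w11 = 1 and 52 give w11 = 0.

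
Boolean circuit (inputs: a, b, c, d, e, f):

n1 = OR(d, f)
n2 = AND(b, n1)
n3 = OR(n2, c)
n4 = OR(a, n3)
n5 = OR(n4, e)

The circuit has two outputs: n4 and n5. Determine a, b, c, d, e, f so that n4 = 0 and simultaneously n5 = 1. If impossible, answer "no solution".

Check with a=0, b=1, c=0, d=0, e=1, f=0:
n1 = OR(d, f) = OR(0, 0) = 0
n2 = AND(b, n1) = AND(1, 0) = 0
n3 = OR(n2, c) = OR(0, 0) = 0
n4 = OR(a, n3) = OR(0, 0) = 0
n5 = OR(n4, e) = OR(0, 1) = 1
So n4 = 0 and n5 = 1.

a=0, b=1, c=0, d=0, e=1, f=0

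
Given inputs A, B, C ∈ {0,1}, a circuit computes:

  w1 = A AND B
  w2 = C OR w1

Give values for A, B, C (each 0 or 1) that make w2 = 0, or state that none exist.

w2 = C OR w1 must be 0, so both C = 0 and w1 = 0.
Check with A=1, B=0, C=0:
w1 = A AND B = 1 AND 0 = 0
w2 = C OR w1 = 0 OR 0 = 0
So w2 = 0 as required.

A=1, B=0, C=0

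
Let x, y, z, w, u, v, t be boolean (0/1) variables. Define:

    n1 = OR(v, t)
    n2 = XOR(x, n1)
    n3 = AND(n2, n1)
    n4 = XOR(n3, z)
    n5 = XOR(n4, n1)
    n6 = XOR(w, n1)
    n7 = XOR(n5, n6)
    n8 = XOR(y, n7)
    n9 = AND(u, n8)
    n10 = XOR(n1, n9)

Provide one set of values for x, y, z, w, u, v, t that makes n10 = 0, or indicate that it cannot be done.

Check with x=1, y=0, z=1, w=1, u=0, v=0, t=0:
n1 = OR(v, t) = OR(0, 0) = 0
n2 = XOR(x, n1) = XOR(1, 0) = 1
n3 = AND(n2, n1) = AND(1, 0) = 0
n4 = XOR(n3, z) = XOR(0, 1) = 1
n5 = XOR(n4, n1) = XOR(1, 0) = 1
n6 = XOR(w, n1) = XOR(1, 0) = 1
n7 = XOR(n5, n6) = XOR(1, 1) = 0
n8 = XOR(y, n7) = XOR(0, 0) = 0
n9 = AND(u, n8) = AND(0, 0) = 0
n10 = XOR(n1, n9) = XOR(0, 0) = 0
So n10 = 0 as required.

x=1, y=0, z=1, w=1, u=0, v=0, t=0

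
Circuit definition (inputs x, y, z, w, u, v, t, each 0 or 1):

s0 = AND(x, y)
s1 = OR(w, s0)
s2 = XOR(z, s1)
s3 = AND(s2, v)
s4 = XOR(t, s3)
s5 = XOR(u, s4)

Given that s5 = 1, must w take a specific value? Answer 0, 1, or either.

either

Both values of w occur among assignments with s5 = 1:
  w=0: x=0, y=0, z=0, w=0, u=0, v=0, t=1
  w=1: x=0, y=0, z=0, w=1, u=0, v=0, t=1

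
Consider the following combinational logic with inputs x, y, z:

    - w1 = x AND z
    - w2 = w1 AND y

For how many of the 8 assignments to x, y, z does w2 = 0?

w2 = w1 AND y must be 0, so at least one of w1, y is 0.
Enumerating the 8 input combinations, 7 give w2 = 0 and 1 give w2 = 1.

7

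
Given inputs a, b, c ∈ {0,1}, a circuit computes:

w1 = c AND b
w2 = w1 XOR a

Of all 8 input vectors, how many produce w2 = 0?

w2 = w1 XOR a must be 0, so w1 and a are equal.
Enumerating the 8 input combinations, 4 give w2 = 0 and 4 give w2 = 1.

4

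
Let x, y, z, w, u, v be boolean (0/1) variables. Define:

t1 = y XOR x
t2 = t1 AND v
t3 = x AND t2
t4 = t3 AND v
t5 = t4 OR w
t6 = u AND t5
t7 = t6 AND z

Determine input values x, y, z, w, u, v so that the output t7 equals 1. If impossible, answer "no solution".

x=1 y=0 z=1 w=1 u=1 v=1

t7 = t6 AND z must be 1, so both t6 = 1 and z = 1.
t6 = u AND t5 must be 1, so both u = 1 and t5 = 1.
t5 = t4 OR w must be 1, so at least one of t4, w is 1.
Check with x=1 y=0 z=1 w=1 u=1 v=1:
t1 = y XOR x = 0 XOR 1 = 1
t2 = t1 AND v = 1 AND 1 = 1
t3 = x AND t2 = 1 AND 1 = 1
t4 = t3 AND v = 1 AND 1 = 1
t5 = t4 OR w = 1 OR 1 = 1
t6 = u AND t5 = 1 AND 1 = 1
t7 = t6 AND z = 1 AND 1 = 1
So t7 = 1 as required.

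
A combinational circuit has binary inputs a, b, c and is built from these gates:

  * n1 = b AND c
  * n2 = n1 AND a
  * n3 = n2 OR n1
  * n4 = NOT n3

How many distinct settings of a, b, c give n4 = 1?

n4 = NOT n3 must be 1, so n3 = 0.
Satisfying assignments:
  a=0, b=0, c=0
  a=0, b=0, c=1
  a=0, b=1, c=0
  a=1, b=0, c=0
  a=1, b=0, c=1
  a=1, b=1, c=0

6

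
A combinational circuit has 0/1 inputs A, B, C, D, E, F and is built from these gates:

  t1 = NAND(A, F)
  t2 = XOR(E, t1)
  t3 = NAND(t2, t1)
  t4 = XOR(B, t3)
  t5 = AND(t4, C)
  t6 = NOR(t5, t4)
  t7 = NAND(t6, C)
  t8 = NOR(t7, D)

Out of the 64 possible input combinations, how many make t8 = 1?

8

t8 = NOR(t7, D) must be 1, so both t7 = 0 and D = 0.
Enumerating the 64 input combinations, 8 give t8 = 1 and 56 give t8 = 0.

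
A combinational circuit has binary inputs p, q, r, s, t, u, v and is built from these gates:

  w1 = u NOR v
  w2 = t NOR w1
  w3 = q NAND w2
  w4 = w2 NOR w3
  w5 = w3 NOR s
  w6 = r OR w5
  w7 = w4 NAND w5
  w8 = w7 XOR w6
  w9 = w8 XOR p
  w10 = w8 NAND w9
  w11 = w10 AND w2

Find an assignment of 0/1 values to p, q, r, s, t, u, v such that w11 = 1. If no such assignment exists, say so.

p=0, q=1, r=1, s=0, t=0, u=1, v=1

w11 = w10 AND w2 must be 1, so both w10 = 1 and w2 = 1.
Check with p=0, q=1, r=1, s=0, t=0, u=1, v=1:
w1 = u NOR v = 1 NOR 1 = 0
w2 = t NOR w1 = 0 NOR 0 = 1
w3 = q NAND w2 = 1 NAND 1 = 0
w4 = w2 NOR w3 = 1 NOR 0 = 0
w5 = w3 NOR s = 0 NOR 0 = 1
w6 = r OR w5 = 1 OR 1 = 1
w7 = w4 NAND w5 = 0 NAND 1 = 1
w8 = w7 XOR w6 = 1 XOR 1 = 0
w9 = w8 XOR p = 0 XOR 0 = 0
w10 = w8 NAND w9 = 0 NAND 0 = 1
w11 = w10 AND w2 = 1 AND 1 = 1
So w11 = 1 as required.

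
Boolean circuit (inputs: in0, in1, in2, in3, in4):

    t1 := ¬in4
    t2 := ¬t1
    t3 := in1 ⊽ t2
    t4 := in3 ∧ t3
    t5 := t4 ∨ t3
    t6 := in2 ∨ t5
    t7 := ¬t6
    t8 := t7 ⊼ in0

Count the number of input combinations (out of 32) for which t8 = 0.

6

t8 = t7 ⊼ in0 must be 0, so both t7 = 1 and in0 = 1.
t7 = ¬t6 must be 1, so t6 = 0.
Satisfying assignments:
  in0=1, in1=0, in2=0, in3=0, in4=1
  in0=1, in1=0, in2=0, in3=1, in4=1
  in0=1, in1=1, in2=0, in3=0, in4=0
  in0=1, in1=1, in2=0, in3=0, in4=1
  in0=1, in1=1, in2=0, in3=1, in4=0
  in0=1, in1=1, in2=0, in3=1, in4=1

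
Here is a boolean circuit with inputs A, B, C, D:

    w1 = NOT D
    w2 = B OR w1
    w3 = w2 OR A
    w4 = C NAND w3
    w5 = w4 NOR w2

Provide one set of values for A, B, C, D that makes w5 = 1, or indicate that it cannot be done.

A=1, B=0, C=1, D=1

w5 = w4 NOR w2 must be 1, so both w4 = 0 and w2 = 0.
Check with A=1, B=0, C=1, D=1:
w1 = NOT D = NOT 1 = 0
w2 = B OR w1 = 0 OR 0 = 0
w3 = w2 OR A = 0 OR 1 = 1
w4 = C NAND w3 = 1 NAND 1 = 0
w5 = w4 NOR w2 = 0 NOR 0 = 1
So w5 = 1 as required.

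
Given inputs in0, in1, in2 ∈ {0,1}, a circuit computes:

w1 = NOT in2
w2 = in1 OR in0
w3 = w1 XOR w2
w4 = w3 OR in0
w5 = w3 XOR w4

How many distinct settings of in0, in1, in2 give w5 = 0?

w5 = w3 XOR w4 must be 0, so w3 and w4 are equal.
Satisfying assignments:
  in0=0, in1=0, in2=0
  in0=0, in1=0, in2=1
  in0=0, in1=1, in2=0
  in0=0, in1=1, in2=1
  in0=1, in1=0, in2=1
  in0=1, in1=1, in2=1

6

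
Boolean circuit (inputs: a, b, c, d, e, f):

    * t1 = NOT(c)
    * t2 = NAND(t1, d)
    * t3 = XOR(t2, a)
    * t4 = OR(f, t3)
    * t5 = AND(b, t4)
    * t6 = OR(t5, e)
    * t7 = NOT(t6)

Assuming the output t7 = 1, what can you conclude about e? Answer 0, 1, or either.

t7 = NOT(t6) must be 1, so t6 = 0.
Every assignment with t7 = 1 has e = 0; there are 20 such assignment(s).

0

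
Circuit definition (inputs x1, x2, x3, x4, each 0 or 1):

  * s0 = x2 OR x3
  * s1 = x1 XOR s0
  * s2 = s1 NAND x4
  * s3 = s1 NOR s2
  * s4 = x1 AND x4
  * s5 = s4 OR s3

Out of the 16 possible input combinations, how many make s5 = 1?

s5 = s4 OR s3 must be 1, so at least one of s4, s3 is 1.
Satisfying assignments:
  x1=1, x2=0, x3=0, x4=1
  x1=1, x2=0, x3=1, x4=1
  x1=1, x2=1, x3=0, x4=1
  x1=1, x2=1, x3=1, x4=1

4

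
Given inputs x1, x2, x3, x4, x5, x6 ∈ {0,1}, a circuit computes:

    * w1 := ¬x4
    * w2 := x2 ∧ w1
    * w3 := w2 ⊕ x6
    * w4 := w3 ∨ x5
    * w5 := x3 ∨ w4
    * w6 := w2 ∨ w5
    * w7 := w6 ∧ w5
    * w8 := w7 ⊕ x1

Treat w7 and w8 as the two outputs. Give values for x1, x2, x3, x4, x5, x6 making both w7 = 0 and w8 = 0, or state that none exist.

Check with x1=0 x2=1 x3=0 x4=0 x5=0 x6=1:
w1 = ¬x4 = ¬0 = 1
w2 = x2 ∧ w1 = 1 ∧ 1 = 1
w3 = w2 ⊕ x6 = 1 ⊕ 1 = 0
w4 = w3 ∨ x5 = 0 ∨ 0 = 0
w5 = x3 ∨ w4 = 0 ∨ 0 = 0
w6 = w2 ∨ w5 = 1 ∨ 0 = 1
w7 = w6 ∧ w5 = 1 ∧ 0 = 0
w8 = w7 ⊕ x1 = 0 ⊕ 0 = 0
So w7 = 0 and w8 = 0.

x1=0 x2=1 x3=0 x4=0 x5=0 x6=1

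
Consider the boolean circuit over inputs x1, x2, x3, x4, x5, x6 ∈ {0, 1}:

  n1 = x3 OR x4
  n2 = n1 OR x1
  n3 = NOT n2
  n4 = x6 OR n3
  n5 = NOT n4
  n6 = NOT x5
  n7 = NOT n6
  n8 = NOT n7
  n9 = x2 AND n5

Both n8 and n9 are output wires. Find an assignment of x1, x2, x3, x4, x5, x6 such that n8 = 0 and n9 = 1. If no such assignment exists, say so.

Check with x1=1, x2=1, x3=0, x4=1, x5=1, x6=0:
n1 = x3 OR x4 = 0 OR 1 = 1
n2 = n1 OR x1 = 1 OR 1 = 1
n3 = NOT n2 = NOT 1 = 0
n4 = x6 OR n3 = 0 OR 0 = 0
n5 = NOT n4 = NOT 0 = 1
n6 = NOT x5 = NOT 1 = 0
n7 = NOT n6 = NOT 0 = 1
n8 = NOT n7 = NOT 1 = 0
n9 = x2 AND n5 = 1 AND 1 = 1
So n8 = 0 and n9 = 1.

x1=1, x2=1, x3=0, x4=1, x5=1, x6=0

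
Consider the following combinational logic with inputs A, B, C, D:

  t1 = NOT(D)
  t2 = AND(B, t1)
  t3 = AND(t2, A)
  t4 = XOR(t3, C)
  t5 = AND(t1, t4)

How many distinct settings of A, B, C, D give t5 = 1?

t5 = AND(t1, t4) must be 1, so both t1 = 1 and t4 = 1.
t1 = NOT(D) must be 1, so D = 0.
Satisfying assignments:
  A=0, B=0, C=1, D=0
  A=0, B=1, C=1, D=0
  A=1, B=0, C=1, D=0
  A=1, B=1, C=0, D=0

4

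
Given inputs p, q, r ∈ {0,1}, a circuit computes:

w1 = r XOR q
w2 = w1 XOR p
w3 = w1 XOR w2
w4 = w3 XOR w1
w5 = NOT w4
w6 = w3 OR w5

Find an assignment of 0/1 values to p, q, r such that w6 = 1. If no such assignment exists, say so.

Check with p=1, q=0, r=0:
w1 = r XOR q = 0 XOR 0 = 0
w2 = w1 XOR p = 0 XOR 1 = 1
w3 = w1 XOR w2 = 0 XOR 1 = 1
w4 = w3 XOR w1 = 1 XOR 0 = 1
w5 = NOT w4 = NOT 1 = 0
w6 = w3 OR w5 = 1 OR 0 = 1
So w6 = 1 as required.

p=1, q=0, r=0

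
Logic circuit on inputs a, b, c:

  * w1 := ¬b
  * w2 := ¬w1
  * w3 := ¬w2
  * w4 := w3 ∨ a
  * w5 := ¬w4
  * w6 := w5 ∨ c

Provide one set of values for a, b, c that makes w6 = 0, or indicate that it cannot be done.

a=1, b=1, c=0

w6 = w5 ∨ c must be 0, so both w5 = 0 and c = 0.
Check with a=1, b=1, c=0:
w1 = ¬b = ¬1 = 0
w2 = ¬w1 = ¬0 = 1
w3 = ¬w2 = ¬1 = 0
w4 = w3 ∨ a = 0 ∨ 1 = 1
w5 = ¬w4 = ¬1 = 0
w6 = w5 ∨ c = 0 ∨ 0 = 0
So w6 = 0 as required.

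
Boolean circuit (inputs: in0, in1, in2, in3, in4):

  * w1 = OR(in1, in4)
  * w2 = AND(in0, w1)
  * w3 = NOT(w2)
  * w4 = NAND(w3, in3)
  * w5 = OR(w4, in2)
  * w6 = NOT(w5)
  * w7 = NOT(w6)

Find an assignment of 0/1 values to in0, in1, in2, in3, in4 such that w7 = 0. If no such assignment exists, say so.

in0=0, in1=1, in2=0, in3=1, in4=1

w7 = NOT(w6) must be 0, so w6 = 1.
w6 = NOT(w5) must be 1, so w5 = 0.
w5 = OR(w4, in2) must be 0, so both w4 = 0 and in2 = 0.
Check with in0=0, in1=1, in2=0, in3=1, in4=1:
w1 = OR(in1, in4) = OR(1, 1) = 1
w2 = AND(in0, w1) = AND(0, 1) = 0
w3 = NOT(w2) = NOT 0 = 1
w4 = NAND(w3, in3) = NAND(1, 1) = 0
w5 = OR(w4, in2) = OR(0, 0) = 0
w6 = NOT(w5) = NOT 0 = 1
w7 = NOT(w6) = NOT 1 = 0
So w7 = 0 as required.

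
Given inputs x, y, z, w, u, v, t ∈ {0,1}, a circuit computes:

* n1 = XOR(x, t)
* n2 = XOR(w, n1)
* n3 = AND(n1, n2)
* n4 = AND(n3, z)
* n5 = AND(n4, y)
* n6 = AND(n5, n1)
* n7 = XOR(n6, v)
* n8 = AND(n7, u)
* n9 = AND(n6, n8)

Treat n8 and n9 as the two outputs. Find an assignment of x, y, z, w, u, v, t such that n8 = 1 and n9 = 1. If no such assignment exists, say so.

x=1 y=1 z=1 w=0 u=1 v=0 t=0

Check with x=1 y=1 z=1 w=0 u=1 v=0 t=0:
n1 = XOR(x, t) = XOR(1, 0) = 1
n2 = XOR(w, n1) = XOR(0, 1) = 1
n3 = AND(n1, n2) = AND(1, 1) = 1
n4 = AND(n3, z) = AND(1, 1) = 1
n5 = AND(n4, y) = AND(1, 1) = 1
n6 = AND(n5, n1) = AND(1, 1) = 1
n7 = XOR(n6, v) = XOR(1, 0) = 1
n8 = AND(n7, u) = AND(1, 1) = 1
n9 = AND(n6, n8) = AND(1, 1) = 1
So n8 = 1 and n9 = 1.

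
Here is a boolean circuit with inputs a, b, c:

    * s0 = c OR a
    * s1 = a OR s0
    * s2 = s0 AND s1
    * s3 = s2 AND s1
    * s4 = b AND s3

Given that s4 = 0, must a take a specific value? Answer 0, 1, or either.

Both values of a occur among assignments with s4 = 0:
  a=0: a=0, b=0, c=0
  a=1: a=1, b=0, c=0

either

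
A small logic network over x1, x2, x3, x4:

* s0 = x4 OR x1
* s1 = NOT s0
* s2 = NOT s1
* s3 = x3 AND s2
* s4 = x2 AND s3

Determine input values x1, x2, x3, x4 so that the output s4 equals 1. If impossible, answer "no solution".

s4 = x2 AND s3 must be 1, so both x2 = 1 and s3 = 1.
s3 = x3 AND s2 must be 1, so both x3 = 1 and s2 = 1.
s2 = NOT s1 must be 1, so s1 = 0.
Check with x1=1, x2=1, x3=1, x4=1:
s0 = x4 OR x1 = 1 OR 1 = 1
s1 = NOT s0 = NOT 1 = 0
s2 = NOT s1 = NOT 0 = 1
s3 = x3 AND s2 = 1 AND 1 = 1
s4 = x2 AND s3 = 1 AND 1 = 1
So s4 = 1 as required.

x1=1, x2=1, x3=1, x4=1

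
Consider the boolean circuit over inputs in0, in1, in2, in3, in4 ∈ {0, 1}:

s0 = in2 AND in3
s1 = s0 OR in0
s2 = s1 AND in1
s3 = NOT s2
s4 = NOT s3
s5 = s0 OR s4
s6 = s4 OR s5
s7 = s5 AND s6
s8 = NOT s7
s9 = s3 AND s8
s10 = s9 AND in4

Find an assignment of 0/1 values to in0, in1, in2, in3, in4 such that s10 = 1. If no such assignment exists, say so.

in0=0, in1=0, in2=0, in3=0, in4=1

Check with in0=0, in1=0, in2=0, in3=0, in4=1:
s0 = in2 AND in3 = 0 AND 0 = 0
s1 = s0 OR in0 = 0 OR 0 = 0
s2 = s1 AND in1 = 0 AND 0 = 0
s3 = NOT s2 = NOT 0 = 1
s4 = NOT s3 = NOT 1 = 0
s5 = s0 OR s4 = 0 OR 0 = 0
s6 = s4 OR s5 = 0 OR 0 = 0
s7 = s5 AND s6 = 0 AND 0 = 0
s8 = NOT s7 = NOT 0 = 1
s9 = s3 AND s8 = 1 AND 1 = 1
s10 = s9 AND in4 = 1 AND 1 = 1
So s10 = 1 as required.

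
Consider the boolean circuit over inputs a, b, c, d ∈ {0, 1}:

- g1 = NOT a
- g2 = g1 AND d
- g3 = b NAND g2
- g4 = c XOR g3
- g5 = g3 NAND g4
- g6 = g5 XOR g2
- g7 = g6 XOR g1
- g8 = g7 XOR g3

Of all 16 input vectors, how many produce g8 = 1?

g8 = g7 XOR g3 must be 1, so g7 and g3 differ.
Enumerating the 16 input combinations, 9 give g8 = 1 and 7 give g8 = 0.

9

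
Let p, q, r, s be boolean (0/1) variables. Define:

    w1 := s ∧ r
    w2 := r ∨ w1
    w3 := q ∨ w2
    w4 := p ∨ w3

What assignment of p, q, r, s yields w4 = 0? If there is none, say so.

p=0, q=0, r=0, s=0

w4 = p ∨ w3 must be 0, so both p = 0 and w3 = 0.
Check with p=0, q=0, r=0, s=0:
w1 = s ∧ r = 0 ∧ 0 = 0
w2 = r ∨ w1 = 0 ∨ 0 = 0
w3 = q ∨ w2 = 0 ∨ 0 = 0
w4 = p ∨ w3 = 0 ∨ 0 = 0
So w4 = 0 as required.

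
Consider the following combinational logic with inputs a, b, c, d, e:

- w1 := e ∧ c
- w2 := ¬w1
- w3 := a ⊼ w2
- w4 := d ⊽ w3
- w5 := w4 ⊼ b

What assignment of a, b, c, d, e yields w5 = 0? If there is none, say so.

a=1, b=1, c=0, d=0, e=1

w5 = w4 ⊼ b must be 0, so both w4 = 1 and b = 1.
Check with a=1, b=1, c=0, d=0, e=1:
w1 = e ∧ c = 1 ∧ 0 = 0
w2 = ¬w1 = ¬0 = 1
w3 = a ⊼ w2 = 1 ⊼ 1 = 0
w4 = d ⊽ w3 = 0 ⊽ 0 = 1
w5 = w4 ⊼ b = 1 ⊼ 1 = 0
So w5 = 0 as required.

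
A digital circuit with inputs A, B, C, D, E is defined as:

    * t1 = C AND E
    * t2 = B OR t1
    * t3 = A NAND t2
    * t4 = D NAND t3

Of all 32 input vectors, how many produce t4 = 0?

11

t4 = D NAND t3 must be 0, so both D = 1 and t3 = 1.
t3 = A NAND t2 must be 1, so at least one of A, t2 is 0.
Enumerating the 32 input combinations, 11 give t4 = 0 and 21 give t4 = 1.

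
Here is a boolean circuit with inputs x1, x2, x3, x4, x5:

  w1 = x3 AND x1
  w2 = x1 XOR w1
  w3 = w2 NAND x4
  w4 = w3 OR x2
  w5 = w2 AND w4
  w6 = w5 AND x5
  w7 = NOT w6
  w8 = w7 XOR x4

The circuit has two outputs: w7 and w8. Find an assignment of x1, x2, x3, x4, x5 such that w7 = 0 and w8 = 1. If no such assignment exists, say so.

x1=1, x2=1, x3=0, x4=1, x5=1

Check with x1=1, x2=1, x3=0, x4=1, x5=1:
w1 = x3 AND x1 = 0 AND 1 = 0
w2 = x1 XOR w1 = 1 XOR 0 = 1
w3 = w2 NAND x4 = 1 NAND 1 = 0
w4 = w3 OR x2 = 0 OR 1 = 1
w5 = w2 AND w4 = 1 AND 1 = 1
w6 = w5 AND x5 = 1 AND 1 = 1
w7 = NOT w6 = NOT 1 = 0
w8 = w7 XOR x4 = 0 XOR 1 = 1
So w7 = 0 and w8 = 1.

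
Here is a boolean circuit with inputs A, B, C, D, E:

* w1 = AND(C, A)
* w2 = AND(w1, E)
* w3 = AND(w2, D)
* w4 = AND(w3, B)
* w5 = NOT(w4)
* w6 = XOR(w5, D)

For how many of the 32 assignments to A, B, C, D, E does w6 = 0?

15

w6 = XOR(w5, D) must be 0, so w5 and D are equal.
Enumerating the 32 input combinations, 15 give w6 = 0 and 17 give w6 = 1.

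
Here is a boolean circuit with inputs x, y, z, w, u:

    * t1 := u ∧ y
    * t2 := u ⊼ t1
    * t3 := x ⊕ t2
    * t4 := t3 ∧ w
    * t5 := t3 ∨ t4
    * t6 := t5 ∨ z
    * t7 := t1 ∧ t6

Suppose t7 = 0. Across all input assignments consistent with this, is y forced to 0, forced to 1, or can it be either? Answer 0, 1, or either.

either

Both values of y occur among assignments with t7 = 0:
  y=0: x=0, y=0, z=0, w=0, u=0
  y=1: x=0, y=1, z=0, w=0, u=0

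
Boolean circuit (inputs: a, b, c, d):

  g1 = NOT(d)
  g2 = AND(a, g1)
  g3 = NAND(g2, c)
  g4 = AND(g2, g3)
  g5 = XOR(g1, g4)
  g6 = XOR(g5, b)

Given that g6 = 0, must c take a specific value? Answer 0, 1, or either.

either

Both values of c occur among assignments with g6 = 0:
  c=0: a=0, b=0, c=0, d=1
  c=1: a=0, b=0, c=1, d=1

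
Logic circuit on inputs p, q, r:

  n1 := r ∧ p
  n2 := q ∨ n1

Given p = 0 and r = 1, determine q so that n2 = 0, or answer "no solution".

n2 = q ∨ n1 must be 0, so both q = 0 and n1 = 0.
n1 = r ∧ p must be 0, so at least one of r, p is 0.
Check with p = 0 and r = 1 and q=0:
n1 = r ∧ p = 1 ∧ 0 = 0
n2 = q ∨ n1 = 0 ∨ 0 = 0
So n2 = 0.

q=0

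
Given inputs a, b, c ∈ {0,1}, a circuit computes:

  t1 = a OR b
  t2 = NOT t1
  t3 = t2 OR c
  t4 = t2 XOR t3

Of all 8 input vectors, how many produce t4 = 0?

5

t4 = t2 XOR t3 must be 0, so t2 and t3 are equal.
Enumerating the 8 input combinations, 5 give t4 = 0 and 3 give t4 = 1.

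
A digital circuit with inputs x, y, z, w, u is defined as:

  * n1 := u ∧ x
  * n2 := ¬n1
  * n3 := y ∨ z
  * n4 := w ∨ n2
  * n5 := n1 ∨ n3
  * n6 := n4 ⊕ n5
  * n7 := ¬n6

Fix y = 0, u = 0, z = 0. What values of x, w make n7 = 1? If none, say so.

no solution exists

With y = 0, u = 0, z = 0 fixed, none of the 4 settings of x, w give n7 = 1.
For example, with x=0, w=0:
n1 = u ∧ x = 0 ∧ 0 = 0
n2 = ¬n1 = ¬0 = 1
n3 = y ∨ z = 0 ∨ 0 = 0
n4 = w ∨ n2 = 0 ∨ 1 = 1
n5 = n1 ∨ n3 = 0 ∨ 0 = 0
n6 = n4 ⊕ n5 = 1 ⊕ 0 = 1
n7 = ¬n6 = ¬1 = 0
giving n7 = 0 ≠ 1.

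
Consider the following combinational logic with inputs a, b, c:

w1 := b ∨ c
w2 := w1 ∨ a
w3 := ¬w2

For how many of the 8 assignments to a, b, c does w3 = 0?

w3 = ¬w2 must be 0, so w2 = 1.
w2 = w1 ∨ a must be 1, so at least one of w1, a is 1.
Enumerating the 8 input combinations, 7 give w3 = 0 and 1 give w3 = 1.

7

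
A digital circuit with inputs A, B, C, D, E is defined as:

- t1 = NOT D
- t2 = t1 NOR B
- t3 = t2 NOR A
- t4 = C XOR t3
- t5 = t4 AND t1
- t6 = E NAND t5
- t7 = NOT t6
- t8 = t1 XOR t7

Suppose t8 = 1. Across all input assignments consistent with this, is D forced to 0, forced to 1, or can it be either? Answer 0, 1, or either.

t8 = t1 XOR t7 must be 1, so t1 and t7 differ.
Every assignment with t8 = 1 has D = 0; there are 12 such assignment(s).

0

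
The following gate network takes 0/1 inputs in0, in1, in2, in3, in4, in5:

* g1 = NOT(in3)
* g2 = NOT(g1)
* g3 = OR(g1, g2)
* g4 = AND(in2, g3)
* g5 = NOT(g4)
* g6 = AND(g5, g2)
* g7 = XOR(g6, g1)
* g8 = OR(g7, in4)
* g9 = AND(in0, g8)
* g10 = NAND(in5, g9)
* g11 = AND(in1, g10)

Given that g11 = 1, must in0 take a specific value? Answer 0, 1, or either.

either

Both values of in0 occur among assignments with g11 = 1:
  in0=0: in0=0, in1=1, in2=0, in3=0, in4=0, in5=0
  in0=1: in0=1, in1=1, in2=0, in3=0, in4=0, in5=0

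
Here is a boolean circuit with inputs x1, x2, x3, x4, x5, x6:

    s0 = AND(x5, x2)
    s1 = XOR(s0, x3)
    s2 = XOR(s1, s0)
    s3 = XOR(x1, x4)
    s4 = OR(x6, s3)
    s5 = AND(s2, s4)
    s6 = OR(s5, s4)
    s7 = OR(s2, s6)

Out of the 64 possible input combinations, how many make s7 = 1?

56

s7 = OR(s2, s6) must be 1, so at least one of s2, s6 is 1.
Enumerating the 64 input combinations, 56 give s7 = 1 and 8 give s7 = 0.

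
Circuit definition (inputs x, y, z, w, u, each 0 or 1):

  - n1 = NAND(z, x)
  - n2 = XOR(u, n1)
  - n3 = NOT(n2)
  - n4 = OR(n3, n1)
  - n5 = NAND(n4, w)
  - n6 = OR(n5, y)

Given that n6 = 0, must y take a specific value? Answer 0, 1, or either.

n6 = OR(n5, y) must be 0, so both n5 = 0 and y = 0.
n5 = NAND(n4, w) must be 0, so both n4 = 1 and w = 1.
Every assignment with n6 = 0 has y = 0; there are 7 such assignment(s).

0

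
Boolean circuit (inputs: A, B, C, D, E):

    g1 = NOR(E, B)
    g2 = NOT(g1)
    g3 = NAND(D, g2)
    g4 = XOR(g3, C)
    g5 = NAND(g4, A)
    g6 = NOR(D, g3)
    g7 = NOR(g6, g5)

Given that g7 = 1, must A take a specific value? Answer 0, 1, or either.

g7 = NOR(g6, g5) must be 1, so both g6 = 0 and g5 = 0.
g6 = NOR(D, g3) must be 0, so at least one of D, g3 is 1.
g5 = NAND(g4, A) must be 0, so both g4 = 1 and A = 1.
Every assignment with g7 = 1 has A = 1; there are 8 such assignment(s).

1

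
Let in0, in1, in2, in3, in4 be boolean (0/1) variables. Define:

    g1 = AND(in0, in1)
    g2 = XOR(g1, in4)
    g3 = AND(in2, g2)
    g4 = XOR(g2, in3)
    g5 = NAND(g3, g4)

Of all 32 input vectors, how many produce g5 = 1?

28

g5 = NAND(g3, g4) must be 1, so at least one of g3, g4 is 0.
Enumerating the 32 input combinations, 28 give g5 = 1 and 4 give g5 = 0.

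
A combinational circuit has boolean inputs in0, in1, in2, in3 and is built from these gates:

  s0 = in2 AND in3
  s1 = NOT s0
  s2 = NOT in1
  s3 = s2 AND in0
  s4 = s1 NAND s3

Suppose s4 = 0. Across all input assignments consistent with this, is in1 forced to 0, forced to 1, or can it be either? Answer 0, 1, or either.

0

s4 = s1 NAND s3 must be 0, so both s1 = 1 and s3 = 1.
s1 = NOT s0 must be 1, so s0 = 0.
Every assignment with s4 = 0 has in1 = 0; there are 3 such assignment(s).
  in0=1, in1=0, in2=0, in3=0
  in0=1, in1=0, in2=0, in3=1
  in0=1, in1=0, in2=1, in3=0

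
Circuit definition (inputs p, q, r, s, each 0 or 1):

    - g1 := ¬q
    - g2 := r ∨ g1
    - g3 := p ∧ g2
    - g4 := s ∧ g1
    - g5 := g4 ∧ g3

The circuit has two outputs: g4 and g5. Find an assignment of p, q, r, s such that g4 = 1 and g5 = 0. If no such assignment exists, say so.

p=0, q=0, r=0, s=1

Check with p=0, q=0, r=0, s=1:
g1 = ¬q = ¬0 = 1
g2 = r ∨ g1 = 0 ∨ 1 = 1
g3 = p ∧ g2 = 0 ∧ 1 = 0
g4 = s ∧ g1 = 1 ∧ 1 = 1
g5 = g4 ∧ g3 = 1 ∧ 0 = 0
So g4 = 1 and g5 = 0.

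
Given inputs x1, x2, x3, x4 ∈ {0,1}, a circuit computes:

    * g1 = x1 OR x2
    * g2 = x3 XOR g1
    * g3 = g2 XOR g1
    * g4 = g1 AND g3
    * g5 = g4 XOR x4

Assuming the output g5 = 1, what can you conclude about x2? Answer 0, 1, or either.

either

Both values of x2 occur among assignments with g5 = 1:
  x2=0: x1=0, x2=0, x3=0, x4=1
  x2=1: x1=0, x2=1, x3=0, x4=1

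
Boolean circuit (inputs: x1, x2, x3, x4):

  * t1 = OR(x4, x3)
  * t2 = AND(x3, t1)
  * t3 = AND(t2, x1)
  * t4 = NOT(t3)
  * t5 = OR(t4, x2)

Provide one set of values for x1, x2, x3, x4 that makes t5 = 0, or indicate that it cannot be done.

x1=1, x2=0, x3=1, x4=0

t5 = OR(t4, x2) must be 0, so both t4 = 0 and x2 = 0.
Check with x1=1, x2=0, x3=1, x4=0:
t1 = OR(x4, x3) = OR(0, 1) = 1
t2 = AND(x3, t1) = AND(1, 1) = 1
t3 = AND(t2, x1) = AND(1, 1) = 1
t4 = NOT(t3) = NOT 1 = 0
t5 = OR(t4, x2) = OR(0, 0) = 0
So t5 = 0 as required.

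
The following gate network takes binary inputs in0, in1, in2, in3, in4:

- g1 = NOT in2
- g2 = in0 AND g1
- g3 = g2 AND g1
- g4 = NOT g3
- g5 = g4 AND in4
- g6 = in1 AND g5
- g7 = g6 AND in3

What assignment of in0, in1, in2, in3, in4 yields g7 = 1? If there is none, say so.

in0=0, in1=1, in2=0, in3=1, in4=1

Check with in0=0, in1=1, in2=0, in3=1, in4=1:
g1 = NOT in2 = NOT 0 = 1
g2 = in0 AND g1 = 0 AND 1 = 0
g3 = g2 AND g1 = 0 AND 1 = 0
g4 = NOT g3 = NOT 0 = 1
g5 = g4 AND in4 = 1 AND 1 = 1
g6 = in1 AND g5 = 1 AND 1 = 1
g7 = g6 AND in3 = 1 AND 1 = 1
So g7 = 1 as required.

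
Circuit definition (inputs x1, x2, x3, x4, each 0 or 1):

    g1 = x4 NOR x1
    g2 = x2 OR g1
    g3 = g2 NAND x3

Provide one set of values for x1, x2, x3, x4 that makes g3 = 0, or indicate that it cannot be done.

x1=0, x2=0, x3=1, x4=0

Check with x1=0, x2=0, x3=1, x4=0:
g1 = x4 NOR x1 = 0 NOR 0 = 1
g2 = x2 OR g1 = 0 OR 1 = 1
g3 = g2 NAND x3 = 1 NAND 1 = 0
So g3 = 0 as required.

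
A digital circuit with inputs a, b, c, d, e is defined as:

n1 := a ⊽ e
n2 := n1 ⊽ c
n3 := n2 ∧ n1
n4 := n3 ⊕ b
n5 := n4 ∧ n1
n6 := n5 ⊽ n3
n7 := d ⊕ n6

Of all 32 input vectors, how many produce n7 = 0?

n7 = d ⊕ n6 must be 0, so d and n6 are equal.
Enumerating the 32 input combinations, 16 give n7 = 0 and 16 give n7 = 1.

16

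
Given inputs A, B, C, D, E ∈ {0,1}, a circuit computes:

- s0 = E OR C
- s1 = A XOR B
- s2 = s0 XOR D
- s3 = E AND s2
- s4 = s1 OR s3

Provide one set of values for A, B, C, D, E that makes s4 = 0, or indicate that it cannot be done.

A=0, B=0, C=1, D=0, E=0

s4 = s1 OR s3 must be 0, so both s1 = 0 and s3 = 0.
s1 = A XOR B must be 0, so A and B are equal.
s3 = E AND s2 must be 0, so at least one of E, s2 is 0.
Check with A=0, B=0, C=1, D=0, E=0:
s0 = E OR C = 0 OR 1 = 1
s1 = A XOR B = 0 XOR 0 = 0
s2 = s0 XOR D = 1 XOR 0 = 1
s3 = E AND s2 = 0 AND 1 = 0
s4 = s1 OR s3 = 0 OR 0 = 0
So s4 = 0 as required.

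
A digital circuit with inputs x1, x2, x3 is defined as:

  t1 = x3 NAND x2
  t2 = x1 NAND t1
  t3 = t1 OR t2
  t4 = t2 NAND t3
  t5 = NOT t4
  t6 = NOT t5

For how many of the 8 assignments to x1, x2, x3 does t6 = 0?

t6 = NOT t5 must be 0, so t5 = 1.
Satisfying assignments:
  x1=0, x2=0, x3=0
  x1=0, x2=0, x3=1
  x1=0, x2=1, x3=0
  x1=0, x2=1, x3=1
  x1=1, x2=1, x3=1

5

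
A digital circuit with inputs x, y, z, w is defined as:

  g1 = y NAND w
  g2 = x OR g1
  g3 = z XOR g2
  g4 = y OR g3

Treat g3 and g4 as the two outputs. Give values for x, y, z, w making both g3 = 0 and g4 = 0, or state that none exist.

x=1, y=0, z=1, w=0

Check with x=1, y=0, z=1, w=0:
g1 = y NAND w = 0 NAND 0 = 1
g2 = x OR g1 = 1 OR 1 = 1
g3 = z XOR g2 = 1 XOR 1 = 0
g4 = y OR g3 = 0 OR 0 = 0
So g3 = 0 and g4 = 0.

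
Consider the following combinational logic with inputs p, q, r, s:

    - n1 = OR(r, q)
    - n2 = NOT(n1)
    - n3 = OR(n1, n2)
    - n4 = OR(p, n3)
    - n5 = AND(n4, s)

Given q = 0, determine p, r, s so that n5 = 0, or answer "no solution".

n5 = AND(n4, s) must be 0, so at least one of n4, s is 0.
Check with q = 0 and p=0, r=1, s=0:
n1 = OR(r, q) = OR(1, 0) = 1
n2 = NOT(n1) = NOT 1 = 0
n3 = OR(n1, n2) = OR(1, 0) = 1
n4 = OR(p, n3) = OR(0, 1) = 1
n5 = AND(n4, s) = AND(1, 0) = 0
So n5 = 0.

p=0, r=1, s=0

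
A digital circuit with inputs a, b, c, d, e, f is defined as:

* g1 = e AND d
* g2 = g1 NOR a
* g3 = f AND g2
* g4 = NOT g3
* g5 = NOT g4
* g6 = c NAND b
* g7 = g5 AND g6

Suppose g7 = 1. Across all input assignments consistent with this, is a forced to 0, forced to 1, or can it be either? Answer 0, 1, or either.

0

g7 = g5 AND g6 must be 1, so both g5 = 1 and g6 = 1.
g5 = NOT g4 must be 1, so g4 = 0.
Every assignment with g7 = 1 has a = 0; there are 9 such assignment(s).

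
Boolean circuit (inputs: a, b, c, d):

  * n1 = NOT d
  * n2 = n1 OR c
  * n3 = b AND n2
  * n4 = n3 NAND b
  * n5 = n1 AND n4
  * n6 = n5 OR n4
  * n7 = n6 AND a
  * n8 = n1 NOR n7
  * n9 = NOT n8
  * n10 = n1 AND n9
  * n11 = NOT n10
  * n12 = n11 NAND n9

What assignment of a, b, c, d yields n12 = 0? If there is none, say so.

a=1, b=0, c=1, d=1

n12 = n11 NAND n9 must be 0, so both n11 = 1 and n9 = 1.
n11 = NOT n10 must be 1, so n10 = 0.
n9 = NOT n8 must be 1, so n8 = 0.
Check with a=1, b=0, c=1, d=1:
n1 = NOT d = NOT 1 = 0
n2 = n1 OR c = 0 OR 1 = 1
n3 = b AND n2 = 0 AND 1 = 0
n4 = n3 NAND b = 0 NAND 0 = 1
n5 = n1 AND n4 = 0 AND 1 = 0
n6 = n5 OR n4 = 0 OR 1 = 1
n7 = n6 AND a = 1 AND 1 = 1
n8 = n1 NOR n7 = 0 NOR 1 = 0
n9 = NOT n8 = NOT 0 = 1
n10 = n1 AND n9 = 0 AND 1 = 0
n11 = NOT n10 = NOT 0 = 1
n12 = n11 NAND n9 = 1 NAND 1 = 0
So n12 = 0 as required.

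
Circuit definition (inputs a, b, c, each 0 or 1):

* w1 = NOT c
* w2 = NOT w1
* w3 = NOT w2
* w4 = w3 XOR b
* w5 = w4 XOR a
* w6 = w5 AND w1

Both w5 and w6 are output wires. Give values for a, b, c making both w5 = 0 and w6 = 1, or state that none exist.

no solution exists

Across all 8 input combinations, none give both w5 = 0 and w6 = 1.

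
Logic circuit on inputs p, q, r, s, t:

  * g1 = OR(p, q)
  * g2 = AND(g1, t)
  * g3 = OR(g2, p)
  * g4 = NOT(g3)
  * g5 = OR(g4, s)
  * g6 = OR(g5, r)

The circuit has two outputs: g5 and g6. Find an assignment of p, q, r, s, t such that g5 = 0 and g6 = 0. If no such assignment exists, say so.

Check with p=1, q=1, r=0, s=0, t=1:
g1 = OR(p, q) = OR(1, 1) = 1
g2 = AND(g1, t) = AND(1, 1) = 1
g3 = OR(g2, p) = OR(1, 1) = 1
g4 = NOT(g3) = NOT 1 = 0
g5 = OR(g4, s) = OR(0, 0) = 0
g6 = OR(g5, r) = OR(0, 0) = 0
So g5 = 0 and g6 = 0.

p=1, q=1, r=0, s=0, t=1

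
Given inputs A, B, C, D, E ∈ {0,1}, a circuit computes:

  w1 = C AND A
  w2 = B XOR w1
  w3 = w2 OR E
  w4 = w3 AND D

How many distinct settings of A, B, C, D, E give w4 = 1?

12

w4 = w3 AND D must be 1, so both w3 = 1 and D = 1.
Enumerating the 32 input combinations, 12 give w4 = 1 and 20 give w4 = 0.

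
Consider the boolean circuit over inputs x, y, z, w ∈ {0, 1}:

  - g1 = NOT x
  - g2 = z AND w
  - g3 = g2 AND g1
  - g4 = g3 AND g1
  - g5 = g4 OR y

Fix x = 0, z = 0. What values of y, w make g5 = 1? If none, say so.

y=1, w=1

g5 = g4 OR y must be 1, so at least one of g4, y is 1.
Check with x = 0, z = 0 and y=1, w=1:
g1 = NOT x = NOT 0 = 1
g2 = z AND w = 0 AND 1 = 0
g3 = g2 AND g1 = 0 AND 1 = 0
g4 = g3 AND g1 = 0 AND 1 = 0
g5 = g4 OR y = 0 OR 1 = 1
So g5 = 1.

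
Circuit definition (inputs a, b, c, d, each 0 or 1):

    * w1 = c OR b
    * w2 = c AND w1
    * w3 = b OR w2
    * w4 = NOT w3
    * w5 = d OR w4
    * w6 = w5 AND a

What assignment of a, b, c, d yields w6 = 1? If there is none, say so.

Check with a=1, b=0, c=1, d=1:
w1 = c OR b = 1 OR 0 = 1
w2 = c AND w1 = 1 AND 1 = 1
w3 = b OR w2 = 0 OR 1 = 1
w4 = NOT w3 = NOT 1 = 0
w5 = d OR w4 = 1 OR 0 = 1
w6 = w5 AND a = 1 AND 1 = 1
So w6 = 1 as required.

a=1, b=0, c=1, d=1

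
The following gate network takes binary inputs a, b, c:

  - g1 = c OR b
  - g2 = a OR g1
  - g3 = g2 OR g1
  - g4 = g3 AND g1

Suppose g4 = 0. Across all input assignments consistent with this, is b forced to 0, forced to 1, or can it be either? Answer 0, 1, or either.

0

g4 = g3 AND g1 must be 0, so at least one of g3, g1 is 0.
Every assignment with g4 = 0 has b = 0; there are 2 such assignment(s).
  a=0, b=0, c=0
  a=1, b=0, c=0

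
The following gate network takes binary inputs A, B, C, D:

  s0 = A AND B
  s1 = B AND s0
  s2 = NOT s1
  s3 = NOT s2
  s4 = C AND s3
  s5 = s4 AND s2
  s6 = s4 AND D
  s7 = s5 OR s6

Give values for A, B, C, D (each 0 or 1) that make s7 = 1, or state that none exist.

Check with A=1 B=1 C=1 D=1:
s0 = A AND B = 1 AND 1 = 1
s1 = B AND s0 = 1 AND 1 = 1
s2 = NOT s1 = NOT 1 = 0
s3 = NOT s2 = NOT 0 = 1
s4 = C AND s3 = 1 AND 1 = 1
s5 = s4 AND s2 = 1 AND 0 = 0
s6 = s4 AND D = 1 AND 1 = 1
s7 = s5 OR s6 = 0 OR 1 = 1
So s7 = 1 as required.

A=1 B=1 C=1 D=1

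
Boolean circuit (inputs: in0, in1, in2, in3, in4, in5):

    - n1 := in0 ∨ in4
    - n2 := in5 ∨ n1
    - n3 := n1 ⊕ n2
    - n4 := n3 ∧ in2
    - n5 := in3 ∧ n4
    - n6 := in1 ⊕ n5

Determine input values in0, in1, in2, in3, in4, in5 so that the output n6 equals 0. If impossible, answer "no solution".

in0=0, in1=0, in2=1, in3=0, in4=0, in5=1

Check with in0=0, in1=0, in2=1, in3=0, in4=0, in5=1:
n1 = in0 ∨ in4 = 0 ∨ 0 = 0
n2 = in5 ∨ n1 = 1 ∨ 0 = 1
n3 = n1 ⊕ n2 = 0 ⊕ 1 = 1
n4 = n3 ∧ in2 = 1 ∧ 1 = 1
n5 = in3 ∧ n4 = 0 ∧ 1 = 0
n6 = in1 ⊕ n5 = 0 ⊕ 0 = 0
So n6 = 0 as required.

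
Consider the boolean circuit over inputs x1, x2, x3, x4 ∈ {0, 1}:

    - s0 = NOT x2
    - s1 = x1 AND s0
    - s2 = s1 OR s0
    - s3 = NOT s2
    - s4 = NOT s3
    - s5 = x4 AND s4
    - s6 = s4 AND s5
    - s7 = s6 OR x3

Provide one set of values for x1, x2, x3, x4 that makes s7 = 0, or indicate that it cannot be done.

x1=1 x2=1 x3=0 x4=1

s7 = s6 OR x3 must be 0, so both s6 = 0 and x3 = 0.
Check with x1=1 x2=1 x3=0 x4=1:
s0 = NOT x2 = NOT 1 = 0
s1 = x1 AND s0 = 1 AND 0 = 0
s2 = s1 OR s0 = 0 OR 0 = 0
s3 = NOT s2 = NOT 0 = 1
s4 = NOT s3 = NOT 1 = 0
s5 = x4 AND s4 = 1 AND 0 = 0
s6 = s4 AND s5 = 0 AND 0 = 0
s7 = s6 OR x3 = 0 OR 0 = 0
So s7 = 0 as required.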